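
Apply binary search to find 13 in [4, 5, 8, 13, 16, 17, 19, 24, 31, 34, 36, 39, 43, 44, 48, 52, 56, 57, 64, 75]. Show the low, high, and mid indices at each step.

Binary search for 13 in [4, 5, 8, 13, 16, 17, 19, 24, 31, 34, 36, 39, 43, 44, 48, 52, 56, 57, 64, 75]:

lo=0, hi=19, mid=9, arr[mid]=34 -> 34 > 13, search left half
lo=0, hi=8, mid=4, arr[mid]=16 -> 16 > 13, search left half
lo=0, hi=3, mid=1, arr[mid]=5 -> 5 < 13, search right half
lo=2, hi=3, mid=2, arr[mid]=8 -> 8 < 13, search right half
lo=3, hi=3, mid=3, arr[mid]=13 -> Found target at index 3!

Binary search finds 13 at index 3 after 5 comparisons. The search repeatedly halves the search space by comparing with the middle element.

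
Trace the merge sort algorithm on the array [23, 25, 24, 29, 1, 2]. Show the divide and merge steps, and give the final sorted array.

Merge sort trace:

Split: [23, 25, 24, 29, 1, 2] -> [23, 25, 24] and [29, 1, 2]
  Split: [23, 25, 24] -> [23] and [25, 24]
    Split: [25, 24] -> [25] and [24]
    Merge: [25] + [24] -> [24, 25]
  Merge: [23] + [24, 25] -> [23, 24, 25]
  Split: [29, 1, 2] -> [29] and [1, 2]
    Split: [1, 2] -> [1] and [2]
    Merge: [1] + [2] -> [1, 2]
  Merge: [29] + [1, 2] -> [1, 2, 29]
Merge: [23, 24, 25] + [1, 2, 29] -> [1, 2, 23, 24, 25, 29]

Final sorted array: [1, 2, 23, 24, 25, 29]

The merge sort proceeds by recursively splitting the array and merging sorted halves.
After all merges, the sorted array is [1, 2, 23, 24, 25, 29].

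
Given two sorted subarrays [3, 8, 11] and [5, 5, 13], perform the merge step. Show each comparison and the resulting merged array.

Merging process:

Compare 3 vs 5: take 3 from left. Merged: [3]
Compare 8 vs 5: take 5 from right. Merged: [3, 5]
Compare 8 vs 5: take 5 from right. Merged: [3, 5, 5]
Compare 8 vs 13: take 8 from left. Merged: [3, 5, 5, 8]
Compare 11 vs 13: take 11 from left. Merged: [3, 5, 5, 8, 11]
Append remaining from right: [13]. Merged: [3, 5, 5, 8, 11, 13]

Final merged array: [3, 5, 5, 8, 11, 13]
Total comparisons: 5

The merged array is [3, 5, 5, 8, 11, 13], requiring 5 comparisons. The merge step runs in O(n) time where n is the total number of elements.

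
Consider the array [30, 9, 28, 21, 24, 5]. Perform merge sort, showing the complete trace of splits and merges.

Merge sort trace:

Split: [30, 9, 28, 21, 24, 5] -> [30, 9, 28] and [21, 24, 5]
  Split: [30, 9, 28] -> [30] and [9, 28]
    Split: [9, 28] -> [9] and [28]
    Merge: [9] + [28] -> [9, 28]
  Merge: [30] + [9, 28] -> [9, 28, 30]
  Split: [21, 24, 5] -> [21] and [24, 5]
    Split: [24, 5] -> [24] and [5]
    Merge: [24] + [5] -> [5, 24]
  Merge: [21] + [5, 24] -> [5, 21, 24]
Merge: [9, 28, 30] + [5, 21, 24] -> [5, 9, 21, 24, 28, 30]

Final sorted array: [5, 9, 21, 24, 28, 30]

The merge sort proceeds by recursively splitting the array and merging sorted halves.
After all merges, the sorted array is [5, 9, 21, 24, 28, 30].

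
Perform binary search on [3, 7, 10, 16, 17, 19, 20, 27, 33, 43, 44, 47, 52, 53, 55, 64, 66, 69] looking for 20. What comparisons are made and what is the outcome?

Binary search for 20 in [3, 7, 10, 16, 17, 19, 20, 27, 33, 43, 44, 47, 52, 53, 55, 64, 66, 69]:

lo=0, hi=17, mid=8, arr[mid]=33 -> 33 > 20, search left half
lo=0, hi=7, mid=3, arr[mid]=16 -> 16 < 20, search right half
lo=4, hi=7, mid=5, arr[mid]=19 -> 19 < 20, search right half
lo=6, hi=7, mid=6, arr[mid]=20 -> Found target at index 6!

Binary search finds 20 at index 6 after 4 comparisons. The search repeatedly halves the search space by comparing with the middle element.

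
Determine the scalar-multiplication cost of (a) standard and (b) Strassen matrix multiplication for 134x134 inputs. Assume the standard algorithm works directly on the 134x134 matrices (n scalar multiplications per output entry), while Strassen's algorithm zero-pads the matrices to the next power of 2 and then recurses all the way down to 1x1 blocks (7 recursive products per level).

Matrix multiplication for 134x134 matrices:

Strassen's algorithm requires power-of-2 dimensions. Pad 134x134 to 256x256 (next power of 2).

Standard algorithm: 134^3 = 2406104 multiplications
Strassen's algorithm: 7^(log2(256)) = 7^8 = 5764801 multiplications
Difference: 2406104 - 5764801 = -3358697 (Strassen uses MORE here due to padding overhead — for small or just-over-power-of-2 n, padding can outweigh the per-level savings)

Standard: 2406104 multiplications (134^3). Strassen: 5764801 multiplications (7^8, after padding to 256x256). Strassen reduces 8 recursive multiplications to 7 at each level.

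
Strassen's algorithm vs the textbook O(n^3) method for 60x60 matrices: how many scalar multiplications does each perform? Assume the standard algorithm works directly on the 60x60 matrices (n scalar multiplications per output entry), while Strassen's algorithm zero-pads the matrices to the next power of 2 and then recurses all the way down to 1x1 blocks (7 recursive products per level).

Matrix multiplication for 60x60 matrices:

Strassen's algorithm requires power-of-2 dimensions. Pad 60x60 to 64x64 (next power of 2).

Standard algorithm: 60^3 = 216000 multiplications
Strassen's algorithm: 7^(log2(64)) = 7^6 = 117649 multiplications
Savings: 216000 - 117649 = 98351 multiplications

Standard: 216000 multiplications (60^3). Strassen: 117649 multiplications (7^6, after padding to 64x64). Strassen reduces 8 recursive multiplications to 7 at each level.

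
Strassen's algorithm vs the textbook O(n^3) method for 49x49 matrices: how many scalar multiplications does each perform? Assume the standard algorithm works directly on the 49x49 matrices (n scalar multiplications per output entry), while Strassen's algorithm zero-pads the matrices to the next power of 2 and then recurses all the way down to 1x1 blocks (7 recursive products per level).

Matrix multiplication for 49x49 matrices:

Strassen's algorithm requires power-of-2 dimensions. Pad 49x49 to 64x64 (next power of 2).

Standard algorithm: 49^3 = 117649 multiplications
Strassen's algorithm: 7^(log2(64)) = 7^6 = 117649 multiplications
Savings: 117649 - 117649 = 0 multiplications

Standard: 117649 multiplications (49^3). Strassen: 117649 multiplications (7^6, after padding to 64x64). Strassen reduces 8 recursive multiplications to 7 at each level.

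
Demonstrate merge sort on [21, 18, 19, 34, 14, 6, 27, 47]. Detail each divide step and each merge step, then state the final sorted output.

Merge sort trace:

Split: [21, 18, 19, 34, 14, 6, 27, 47] -> [21, 18, 19, 34] and [14, 6, 27, 47]
  Split: [21, 18, 19, 34] -> [21, 18] and [19, 34]
    Split: [21, 18] -> [21] and [18]
    Merge: [21] + [18] -> [18, 21]
    Split: [19, 34] -> [19] and [34]
    Merge: [19] + [34] -> [19, 34]
  Merge: [18, 21] + [19, 34] -> [18, 19, 21, 34]
  Split: [14, 6, 27, 47] -> [14, 6] and [27, 47]
    Split: [14, 6] -> [14] and [6]
    Merge: [14] + [6] -> [6, 14]
    Split: [27, 47] -> [27] and [47]
    Merge: [27] + [47] -> [27, 47]
  Merge: [6, 14] + [27, 47] -> [6, 14, 27, 47]
Merge: [18, 19, 21, 34] + [6, 14, 27, 47] -> [6, 14, 18, 19, 21, 27, 34, 47]

Final sorted array: [6, 14, 18, 19, 21, 27, 34, 47]

The merge sort proceeds by recursively splitting the array and merging sorted halves.
After all merges, the sorted array is [6, 14, 18, 19, 21, 27, 34, 47].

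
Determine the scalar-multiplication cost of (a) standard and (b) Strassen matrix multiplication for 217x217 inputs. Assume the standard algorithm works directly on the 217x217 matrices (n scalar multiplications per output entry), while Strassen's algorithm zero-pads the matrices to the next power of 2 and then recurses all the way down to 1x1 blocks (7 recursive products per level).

Matrix multiplication for 217x217 matrices:

Strassen's algorithm requires power-of-2 dimensions. Pad 217x217 to 256x256 (next power of 2).

Standard algorithm: 217^3 = 10218313 multiplications
Strassen's algorithm: 7^(log2(256)) = 7^8 = 5764801 multiplications
Savings: 10218313 - 5764801 = 4453512 multiplications

Standard: 10218313 multiplications (217^3). Strassen: 5764801 multiplications (7^8, after padding to 256x256). Strassen reduces 8 recursive multiplications to 7 at each level.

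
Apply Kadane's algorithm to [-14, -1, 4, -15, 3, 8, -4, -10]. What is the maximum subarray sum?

Using Kadane's algorithm on [-14, -1, 4, -15, 3, 8, -4, -10]:

Scanning through the array:
Position 1 (value -1): max_ending_here = -1, max_so_far = -1
Position 2 (value 4): max_ending_here = 4, max_so_far = 4
Position 3 (value -15): max_ending_here = -11, max_so_far = 4
Position 4 (value 3): max_ending_here = 3, max_so_far = 4
Position 5 (value 8): max_ending_here = 11, max_so_far = 11
Position 6 (value -4): max_ending_here = 7, max_so_far = 11
Position 7 (value -10): max_ending_here = -3, max_so_far = 11

Maximum subarray: [3, 8]
Maximum sum: 11

The maximum subarray is [3, 8] with sum 11. This subarray runs from index 4 to index 5.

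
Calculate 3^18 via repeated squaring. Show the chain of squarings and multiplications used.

Computing 3^18 by squaring (build up from 3^1; each line after the first costs one multiplication):

3^1 = 3
3^2 = (3^1)^2 = 3^2 = 9
3^4 = (3^2)^2 = 9^2 = 81
3^8 = (3^4)^2 = 81^2 = 6561
3^9 = 3 * 3^8 = 3 * 6561 = 19683
3^18 = (3^9)^2 = 19683^2 = 387420489

Result: 387420489
Multiplications needed: 5 (5 lines after 3^1)

3^18 = 387420489. Using exponentiation by squaring, this requires 5 multiplications. The key idea: if the exponent is even, square the half-power; if odd, multiply by the base once.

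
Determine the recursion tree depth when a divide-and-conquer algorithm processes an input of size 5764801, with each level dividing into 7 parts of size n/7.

For divide and conquer with division factor 7:

Problem sizes at each level:
Level 0: 5764801
Level 1: 823543
Level 2: 117649
Level 3: 16807
Level 4: 2401
Level 5: 343
Level 6: 49
Level 7: 7
Level 8: 1

The root is level 0 and the size-1 base case is level 8 (the tree spans levels 0 through 8, i.e. 9 levels counting the root), so the depth is the number of divisions: log_7(5764801) = 8

The recursion tree depth is log_7(5764801) = 8. At each level, the problem size is divided by 7, so it takes 8 divisions to reduce to a base case of size 1. The algorithm makes 7 recursive calls at each level.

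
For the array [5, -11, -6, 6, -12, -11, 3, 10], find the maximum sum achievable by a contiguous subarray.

Using Kadane's algorithm on [5, -11, -6, 6, -12, -11, 3, 10]:

Scanning through the array:
Position 1 (value -11): max_ending_here = -6, max_so_far = 5
Position 2 (value -6): max_ending_here = -6, max_so_far = 5
Position 3 (value 6): max_ending_here = 6, max_so_far = 6
Position 4 (value -12): max_ending_here = -6, max_so_far = 6
Position 5 (value -11): max_ending_here = -11, max_so_far = 6
Position 6 (value 3): max_ending_here = 3, max_so_far = 6
Position 7 (value 10): max_ending_here = 13, max_so_far = 13

Maximum subarray: [3, 10]
Maximum sum: 13

The maximum subarray is [3, 10] with sum 13. This subarray runs from index 6 to index 7.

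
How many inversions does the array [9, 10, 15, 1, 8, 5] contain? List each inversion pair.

Finding inversions in [9, 10, 15, 1, 8, 5]:

(0, 3): arr[0]=9 > arr[3]=1
(0, 4): arr[0]=9 > arr[4]=8
(0, 5): arr[0]=9 > arr[5]=5
(1, 3): arr[1]=10 > arr[3]=1
(1, 4): arr[1]=10 > arr[4]=8
(1, 5): arr[1]=10 > arr[5]=5
(2, 3): arr[2]=15 > arr[3]=1
(2, 4): arr[2]=15 > arr[4]=8
(2, 5): arr[2]=15 > arr[5]=5
(4, 5): arr[4]=8 > arr[5]=5

Total inversions: 10

The array has 10 inversion(s): (0,3), (0,4), (0,5), (1,3), (1,4), (1,5), (2,3), (2,4), (2,5), (4,5). Each pair (i,j) satisfies i < j and arr[i] > arr[j].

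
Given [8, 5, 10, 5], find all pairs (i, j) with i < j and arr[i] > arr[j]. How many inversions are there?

Finding inversions in [8, 5, 10, 5]:

(0, 1): arr[0]=8 > arr[1]=5
(0, 3): arr[0]=8 > arr[3]=5
(2, 3): arr[2]=10 > arr[3]=5

Total inversions: 3

The array has 3 inversion(s): (0,1), (0,3), (2,3). Each pair (i,j) satisfies i < j and arr[i] > arr[j].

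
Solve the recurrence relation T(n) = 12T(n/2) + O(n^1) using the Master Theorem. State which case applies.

Master Theorem for T(n) = 12T(n/2) + O(n^1):

a = 12, b = 2, c = 1
log_b(a) = log_2(12) = 3.5850

Case 1: c = 1 < log_2(12) = 3.5850
T(n) = O(n^(log_2 12))

For T(n) = 12T(n/2) + O(n^1): log_2(12) = 3.5850. This is Case 1 of the Master Theorem (c < log_b(a), work dominated by leaves), giving O(n^(log_2 12)).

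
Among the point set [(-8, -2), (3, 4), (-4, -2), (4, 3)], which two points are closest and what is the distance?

Computing all pairwise distances among 4 points:

d((-8, -2), (3, 4)) = 12.53
d((-8, -2), (-4, -2)) = 4.0
d((-8, -2), (4, 3)) = 13.0
d((3, 4), (-4, -2)) = 9.2195
d((3, 4), (4, 3)) = 1.4142 <-- minimum
d((-4, -2), (4, 3)) = 9.434

Closest pair: (3, 4) and (4, 3) with distance 1.4142

The closest pair is (3, 4) and (4, 3) with Euclidean distance 1.4142. For 4 points, brute-force pairwise comparison is shown above. For large n, the divide-and-conquer algorithm (sort by x, recurse on halves, check the dividing strip) achieves O(n log n).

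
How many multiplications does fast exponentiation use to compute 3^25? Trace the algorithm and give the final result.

Computing 3^25 by squaring (build up from 3^1; each line after the first costs one multiplication):

3^1 = 3
3^2 = (3^1)^2 = 3^2 = 9
3^3 = 3 * 3^2 = 3 * 9 = 27
3^6 = (3^3)^2 = 27^2 = 729
3^12 = (3^6)^2 = 729^2 = 531441
3^24 = (3^12)^2 = 531441^2 = 282429536481
3^25 = 3 * 3^24 = 3 * 282429536481 = 847288609443

Result: 847288609443
Multiplications needed: 6 (6 lines after 3^1)

3^25 = 847288609443. Using exponentiation by squaring, this requires 6 multiplications. The key idea: if the exponent is even, square the half-power; if odd, multiply by the base once.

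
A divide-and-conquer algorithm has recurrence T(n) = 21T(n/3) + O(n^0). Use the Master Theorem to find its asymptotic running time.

Master Theorem for T(n) = 21T(n/3) + O(n^0):

a = 21, b = 3, c = 0
log_b(a) = log_3(21) = 2.7712

Case 1: c = 0 < log_3(21) = 2.7712
T(n) = O(n^(log_3 21))

For T(n) = 21T(n/3) + O(n^0): log_3(21) = 2.7712. This is Case 1 of the Master Theorem (c < log_b(a), work dominated by leaves), giving O(n^(log_3 21)).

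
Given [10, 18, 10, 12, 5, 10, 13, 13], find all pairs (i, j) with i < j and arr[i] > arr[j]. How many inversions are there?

Finding inversions in [10, 18, 10, 12, 5, 10, 13, 13]:

(0, 4): arr[0]=10 > arr[4]=5
(1, 2): arr[1]=18 > arr[2]=10
(1, 3): arr[1]=18 > arr[3]=12
(1, 4): arr[1]=18 > arr[4]=5
(1, 5): arr[1]=18 > arr[5]=10
(1, 6): arr[1]=18 > arr[6]=13
(1, 7): arr[1]=18 > arr[7]=13
(2, 4): arr[2]=10 > arr[4]=5
(3, 4): arr[3]=12 > arr[4]=5
(3, 5): arr[3]=12 > arr[5]=10

Total inversions: 10

The array has 10 inversion(s): (0,4), (1,2), (1,3), (1,4), (1,5), (1,6), (1,7), (2,4), (3,4), (3,5). Each pair (i,j) satisfies i < j and arr[i] > arr[j].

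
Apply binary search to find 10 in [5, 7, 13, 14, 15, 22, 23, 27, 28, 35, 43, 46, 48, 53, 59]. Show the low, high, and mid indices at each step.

Binary search for 10 in [5, 7, 13, 14, 15, 22, 23, 27, 28, 35, 43, 46, 48, 53, 59]:

lo=0, hi=14, mid=7, arr[mid]=27 -> 27 > 10, search left half
lo=0, hi=6, mid=3, arr[mid]=14 -> 14 > 10, search left half
lo=0, hi=2, mid=1, arr[mid]=7 -> 7 < 10, search right half
lo=2, hi=2, mid=2, arr[mid]=13 -> 13 > 10, search left half
lo=2 > hi=1, target 10 not found

Binary search determines that 10 is not in the array after 4 comparisons. The search space was exhausted without finding the target.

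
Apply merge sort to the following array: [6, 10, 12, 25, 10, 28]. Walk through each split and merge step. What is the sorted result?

Merge sort trace:

Split: [6, 10, 12, 25, 10, 28] -> [6, 10, 12] and [25, 10, 28]
  Split: [6, 10, 12] -> [6] and [10, 12]
    Split: [10, 12] -> [10] and [12]
    Merge: [10] + [12] -> [10, 12]
  Merge: [6] + [10, 12] -> [6, 10, 12]
  Split: [25, 10, 28] -> [25] and [10, 28]
    Split: [10, 28] -> [10] and [28]
    Merge: [10] + [28] -> [10, 28]
  Merge: [25] + [10, 28] -> [10, 25, 28]
Merge: [6, 10, 12] + [10, 25, 28] -> [6, 10, 10, 12, 25, 28]

Final sorted array: [6, 10, 10, 12, 25, 28]

The merge sort proceeds by recursively splitting the array and merging sorted halves.
After all merges, the sorted array is [6, 10, 10, 12, 25, 28].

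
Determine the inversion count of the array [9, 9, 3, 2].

Finding inversions in [9, 9, 3, 2]:

(0, 2): arr[0]=9 > arr[2]=3
(0, 3): arr[0]=9 > arr[3]=2
(1, 2): arr[1]=9 > arr[2]=3
(1, 3): arr[1]=9 > arr[3]=2
(2, 3): arr[2]=3 > arr[3]=2

Total inversions: 5

The array has 5 inversion(s): (0,2), (0,3), (1,2), (1,3), (2,3). Each pair (i,j) satisfies i < j and arr[i] > arr[j].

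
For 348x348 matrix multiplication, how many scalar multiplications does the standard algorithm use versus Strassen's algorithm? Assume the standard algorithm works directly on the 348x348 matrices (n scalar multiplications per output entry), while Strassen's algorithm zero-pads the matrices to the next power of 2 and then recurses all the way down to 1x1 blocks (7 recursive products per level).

Matrix multiplication for 348x348 matrices:

Strassen's algorithm requires power-of-2 dimensions. Pad 348x348 to 512x512 (next power of 2).

Standard algorithm: 348^3 = 42144192 multiplications
Strassen's algorithm: 7^(log2(512)) = 7^9 = 40353607 multiplications
Savings: 42144192 - 40353607 = 1790585 multiplications

Standard: 42144192 multiplications (348^3). Strassen: 40353607 multiplications (7^9, after padding to 512x512). Strassen reduces 8 recursive multiplications to 7 at each level.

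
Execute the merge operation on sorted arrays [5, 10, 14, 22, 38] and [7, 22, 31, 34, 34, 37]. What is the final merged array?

Merging process:

Compare 5 vs 7: take 5 from left. Merged: [5]
Compare 10 vs 7: take 7 from right. Merged: [5, 7]
Compare 10 vs 22: take 10 from left. Merged: [5, 7, 10]
Compare 14 vs 22: take 14 from left. Merged: [5, 7, 10, 14]
Compare 22 vs 22: take 22 from left. Merged: [5, 7, 10, 14, 22]
Compare 38 vs 22: take 22 from right. Merged: [5, 7, 10, 14, 22, 22]
Compare 38 vs 31: take 31 from right. Merged: [5, 7, 10, 14, 22, 22, 31]
Compare 38 vs 34: take 34 from right. Merged: [5, 7, 10, 14, 22, 22, 31, 34]
Compare 38 vs 34: take 34 from right. Merged: [5, 7, 10, 14, 22, 22, 31, 34, 34]
Compare 38 vs 37: take 37 from right. Merged: [5, 7, 10, 14, 22, 22, 31, 34, 34, 37]
Append remaining from left: [38]. Merged: [5, 7, 10, 14, 22, 22, 31, 34, 34, 37, 38]

Final merged array: [5, 7, 10, 14, 22, 22, 31, 34, 34, 37, 38]
Total comparisons: 10

The merged array is [5, 7, 10, 14, 22, 22, 31, 34, 34, 37, 38], requiring 10 comparisons. The merge step runs in O(n) time where n is the total number of elements.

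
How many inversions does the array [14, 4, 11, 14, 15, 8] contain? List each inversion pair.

Finding inversions in [14, 4, 11, 14, 15, 8]:

(0, 1): arr[0]=14 > arr[1]=4
(0, 2): arr[0]=14 > arr[2]=11
(0, 5): arr[0]=14 > arr[5]=8
(2, 5): arr[2]=11 > arr[5]=8
(3, 5): arr[3]=14 > arr[5]=8
(4, 5): arr[4]=15 > arr[5]=8

Total inversions: 6

The array has 6 inversion(s): (0,1), (0,2), (0,5), (2,5), (3,5), (4,5). Each pair (i,j) satisfies i < j and arr[i] > arr[j].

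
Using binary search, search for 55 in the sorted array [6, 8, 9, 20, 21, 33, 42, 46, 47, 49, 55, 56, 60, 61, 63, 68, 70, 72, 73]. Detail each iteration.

Binary search for 55 in [6, 8, 9, 20, 21, 33, 42, 46, 47, 49, 55, 56, 60, 61, 63, 68, 70, 72, 73]:

lo=0, hi=18, mid=9, arr[mid]=49 -> 49 < 55, search right half
lo=10, hi=18, mid=14, arr[mid]=63 -> 63 > 55, search left half
lo=10, hi=13, mid=11, arr[mid]=56 -> 56 > 55, search left half
lo=10, hi=10, mid=10, arr[mid]=55 -> Found target at index 10!

Binary search finds 55 at index 10 after 4 comparisons. The search repeatedly halves the search space by comparing with the middle element.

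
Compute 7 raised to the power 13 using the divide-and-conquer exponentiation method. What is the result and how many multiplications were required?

Computing 7^13 by squaring (build up from 7^1; each line after the first costs one multiplication):

7^1 = 7
7^2 = (7^1)^2 = 7^2 = 49
7^3 = 7 * 7^2 = 7 * 49 = 343
7^6 = (7^3)^2 = 343^2 = 117649
7^12 = (7^6)^2 = 117649^2 = 13841287201
7^13 = 7 * 7^12 = 7 * 13841287201 = 96889010407

Result: 96889010407
Multiplications needed: 5 (5 lines after 7^1)

7^13 = 96889010407. Using exponentiation by squaring, this requires 5 multiplications. The key idea: if the exponent is even, square the half-power; if odd, multiply by the base once.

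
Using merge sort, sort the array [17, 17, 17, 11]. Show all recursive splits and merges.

Merge sort trace:

Split: [17, 17, 17, 11] -> [17, 17] and [17, 11]
  Split: [17, 17] -> [17] and [17]
  Merge: [17] + [17] -> [17, 17]
  Split: [17, 11] -> [17] and [11]
  Merge: [17] + [11] -> [11, 17]
Merge: [17, 17] + [11, 17] -> [11, 17, 17, 17]

Final sorted array: [11, 17, 17, 17]

The merge sort proceeds by recursively splitting the array and merging sorted halves.
After all merges, the sorted array is [11, 17, 17, 17].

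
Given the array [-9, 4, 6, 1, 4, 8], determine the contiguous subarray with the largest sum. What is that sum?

Using Kadane's algorithm on [-9, 4, 6, 1, 4, 8]:

Scanning through the array:
Position 1 (value 4): max_ending_here = 4, max_so_far = 4
Position 2 (value 6): max_ending_here = 10, max_so_far = 10
Position 3 (value 1): max_ending_here = 11, max_so_far = 11
Position 4 (value 4): max_ending_here = 15, max_so_far = 15
Position 5 (value 8): max_ending_here = 23, max_so_far = 23

Maximum subarray: [4, 6, 1, 4, 8]
Maximum sum: 23

The maximum subarray is [4, 6, 1, 4, 8] with sum 23. This subarray runs from index 1 to index 5.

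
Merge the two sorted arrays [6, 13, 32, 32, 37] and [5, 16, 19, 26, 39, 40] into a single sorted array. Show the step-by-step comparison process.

Merging process:

Compare 6 vs 5: take 5 from right. Merged: [5]
Compare 6 vs 16: take 6 from left. Merged: [5, 6]
Compare 13 vs 16: take 13 from left. Merged: [5, 6, 13]
Compare 32 vs 16: take 16 from right. Merged: [5, 6, 13, 16]
Compare 32 vs 19: take 19 from right. Merged: [5, 6, 13, 16, 19]
Compare 32 vs 26: take 26 from right. Merged: [5, 6, 13, 16, 19, 26]
Compare 32 vs 39: take 32 from left. Merged: [5, 6, 13, 16, 19, 26, 32]
Compare 32 vs 39: take 32 from left. Merged: [5, 6, 13, 16, 19, 26, 32, 32]
Compare 37 vs 39: take 37 from left. Merged: [5, 6, 13, 16, 19, 26, 32, 32, 37]
Append remaining from right: [39, 40]. Merged: [5, 6, 13, 16, 19, 26, 32, 32, 37, 39, 40]

Final merged array: [5, 6, 13, 16, 19, 26, 32, 32, 37, 39, 40]
Total comparisons: 9

The merged array is [5, 6, 13, 16, 19, 26, 32, 32, 37, 39, 40], requiring 9 comparisons. The merge step runs in O(n) time where n is the total number of elements.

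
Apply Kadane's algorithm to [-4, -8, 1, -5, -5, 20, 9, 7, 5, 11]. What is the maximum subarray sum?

Using Kadane's algorithm on [-4, -8, 1, -5, -5, 20, 9, 7, 5, 11]:

Scanning through the array:
Position 1 (value -8): max_ending_here = -8, max_so_far = -4
Position 2 (value 1): max_ending_here = 1, max_so_far = 1
Position 3 (value -5): max_ending_here = -4, max_so_far = 1
Position 4 (value -5): max_ending_here = -5, max_so_far = 1
Position 5 (value 20): max_ending_here = 20, max_so_far = 20
Position 6 (value 9): max_ending_here = 29, max_so_far = 29
Position 7 (value 7): max_ending_here = 36, max_so_far = 36
Position 8 (value 5): max_ending_here = 41, max_so_far = 41
Position 9 (value 11): max_ending_here = 52, max_so_far = 52

Maximum subarray: [20, 9, 7, 5, 11]
Maximum sum: 52

The maximum subarray is [20, 9, 7, 5, 11] with sum 52. This subarray runs from index 5 to index 9.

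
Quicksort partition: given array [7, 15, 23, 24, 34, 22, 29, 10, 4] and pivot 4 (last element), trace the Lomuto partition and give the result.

Lomuto partition with pivot = 4:

Initial array: [7, 15, 23, 24, 34, 22, 29, 10, 4]

arr[0]=7 > 4: no swap
arr[1]=15 > 4: no swap
arr[2]=23 > 4: no swap
arr[3]=24 > 4: no swap
arr[4]=34 > 4: no swap
arr[5]=22 > 4: no swap
arr[6]=29 > 4: no swap
arr[7]=10 > 4: no swap

Place pivot at position 0: [4, 15, 23, 24, 34, 22, 29, 10, 7]
Pivot position: 0

After partitioning with pivot 4, the array becomes [4, 15, 23, 24, 34, 22, 29, 10, 7]. The pivot is placed at index 0. All elements to the left of the pivot are <= 4, and all elements to the right are > 4.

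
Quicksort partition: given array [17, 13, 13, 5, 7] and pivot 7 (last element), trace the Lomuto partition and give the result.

Lomuto partition with pivot = 7:

Initial array: [17, 13, 13, 5, 7]

arr[0]=17 > 7: no swap
arr[1]=13 > 7: no swap
arr[2]=13 > 7: no swap
arr[3]=5 <= 7: swap with position 0, array becomes [5, 13, 13, 17, 7]

Place pivot at position 1: [5, 7, 13, 17, 13]
Pivot position: 1

After partitioning with pivot 7, the array becomes [5, 7, 13, 17, 13]. The pivot is placed at index 1. All elements to the left of the pivot are <= 7, and all elements to the right are > 7.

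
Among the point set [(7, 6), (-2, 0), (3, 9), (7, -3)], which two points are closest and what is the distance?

Computing all pairwise distances among 4 points:

d((7, 6), (-2, 0)) = 10.8167
d((7, 6), (3, 9)) = 5.0 <-- minimum
d((7, 6), (7, -3)) = 9.0
d((-2, 0), (3, 9)) = 10.2956
d((-2, 0), (7, -3)) = 9.4868
d((3, 9), (7, -3)) = 12.6491

Closest pair: (7, 6) and (3, 9) with distance 5.0

The closest pair is (7, 6) and (3, 9) with Euclidean distance 5.0. For 4 points, brute-force pairwise comparison is shown above. For large n, the divide-and-conquer algorithm (sort by x, recurse on halves, check the dividing strip) achieves O(n log n).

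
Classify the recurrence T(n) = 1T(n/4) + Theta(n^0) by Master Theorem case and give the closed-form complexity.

Master Theorem for T(n) = 1T(n/4) + O(n^0):

a = 1, b = 4, c = 0
log_b(a) = log_4(1) = 0.0000

Case 2: c = 0 = log_4(1) = 0.0000
T(n) = O(n^0 log n) = O(log n)

For T(n) = 1T(n/4) + O(n^0): log_4(1) = 0.0000. This is Case 2 of the Master Theorem (c = log_b(a), equal work at all levels), giving O(log n).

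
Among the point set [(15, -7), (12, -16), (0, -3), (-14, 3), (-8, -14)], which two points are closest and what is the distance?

Computing all pairwise distances among 5 points:

d((15, -7), (12, -16)) = 9.4868 <-- minimum
d((15, -7), (0, -3)) = 15.5242
d((15, -7), (-14, 3)) = 30.6757
d((15, -7), (-8, -14)) = 24.0416
d((12, -16), (0, -3)) = 17.6918
d((12, -16), (-14, 3)) = 32.2025
d((12, -16), (-8, -14)) = 20.0998
d((0, -3), (-14, 3)) = 15.2315
d((0, -3), (-8, -14)) = 13.6015
d((-14, 3), (-8, -14)) = 18.0278

Closest pair: (15, -7) and (12, -16) with distance 9.4868

The closest pair is (15, -7) and (12, -16) with Euclidean distance 9.4868. For 5 points, brute-force pairwise comparison is shown above. For large n, the divide-and-conquer algorithm (sort by x, recurse on halves, check the dividing strip) achieves O(n log n).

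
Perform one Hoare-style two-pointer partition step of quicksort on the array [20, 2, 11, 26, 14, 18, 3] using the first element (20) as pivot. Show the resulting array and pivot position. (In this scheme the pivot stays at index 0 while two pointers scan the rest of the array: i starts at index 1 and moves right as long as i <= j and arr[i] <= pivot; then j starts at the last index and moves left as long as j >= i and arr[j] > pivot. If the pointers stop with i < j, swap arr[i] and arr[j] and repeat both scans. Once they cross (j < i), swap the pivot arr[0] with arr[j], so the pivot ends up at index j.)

Hoare-style two-pointer partition with pivot = 20:

Initial array: [20, 2, 11, 26, 14, 18, 3]

Pointers start at i = 1, j = 6.
i stops at index 3 (arr[3]=26 > 20), j stops at index 6 (arr[6]=3 <= 20): swap arr[3] and arr[6], array becomes [20, 2, 11, 3, 14, 18, 26]
i ends at 6, j ends at 5: the pointers have crossed (j < i), so scanning stops.

Swap pivot arr[0] with arr[5] to place pivot at position 5: [18, 2, 11, 3, 14, 20, 26]
Pivot position: 5

After partitioning with pivot 20, the array becomes [18, 2, 11, 3, 14, 20, 26]. The pivot is placed at index 5. All elements to the left of the pivot are <= 20, and all elements to the right are > 20.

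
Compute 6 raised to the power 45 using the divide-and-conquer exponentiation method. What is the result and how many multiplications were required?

Computing 6^45 by squaring (build up from 6^1; each line after the first costs one multiplication):

6^1 = 6
6^2 = (6^1)^2 = 6^2 = 36
6^4 = (6^2)^2 = 36^2 = 1296
6^5 = 6 * 6^4 = 6 * 1296 = 7776
6^10 = (6^5)^2 = 7776^2 = 60466176
6^11 = 6 * 6^10 = 6 * 60466176 = 362797056
6^22 = (6^11)^2 = 362797056^2 = 131621703842267136
6^44 = (6^22)^2 = 131621703842267136^2 = 17324272922341479351919144385642496
6^45 = 6 * 6^44 = 6 * 17324272922341479351919144385642496 = 103945637534048876111514866313854976

Result: 103945637534048876111514866313854976
Multiplications needed: 8 (8 lines after 6^1)

6^45 = 103945637534048876111514866313854976. Using exponentiation by squaring, this requires 8 multiplications. The key idea: if the exponent is even, square the half-power; if odd, multiply by the base once.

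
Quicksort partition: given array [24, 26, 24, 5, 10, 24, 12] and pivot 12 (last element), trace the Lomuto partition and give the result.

Lomuto partition with pivot = 12:

Initial array: [24, 26, 24, 5, 10, 24, 12]

arr[0]=24 > 12: no swap
arr[1]=26 > 12: no swap
arr[2]=24 > 12: no swap
arr[3]=5 <= 12: swap with position 0, array becomes [5, 26, 24, 24, 10, 24, 12]
arr[4]=10 <= 12: swap with position 1, array becomes [5, 10, 24, 24, 26, 24, 12]
arr[5]=24 > 12: no swap

Place pivot at position 2: [5, 10, 12, 24, 26, 24, 24]
Pivot position: 2

After partitioning with pivot 12, the array becomes [5, 10, 12, 24, 26, 24, 24]. The pivot is placed at index 2. All elements to the left of the pivot are <= 12, and all elements to the right are > 12.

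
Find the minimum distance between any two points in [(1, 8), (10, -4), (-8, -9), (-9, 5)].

Computing all pairwise distances among 4 points:

d((1, 8), (10, -4)) = 15.0
d((1, 8), (-8, -9)) = 19.2354
d((1, 8), (-9, 5)) = 10.4403 <-- minimum
d((10, -4), (-8, -9)) = 18.6815
d((10, -4), (-9, 5)) = 21.0238
d((-8, -9), (-9, 5)) = 14.0357

Closest pair: (1, 8) and (-9, 5) with distance 10.4403

The closest pair is (1, 8) and (-9, 5) with Euclidean distance 10.4403. For 4 points, brute-force pairwise comparison is shown above. For large n, the divide-and-conquer algorithm (sort by x, recurse on halves, check the dividing strip) achieves O(n log n).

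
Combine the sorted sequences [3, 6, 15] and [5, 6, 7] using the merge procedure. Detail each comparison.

Merging process:

Compare 3 vs 5: take 3 from left. Merged: [3]
Compare 6 vs 5: take 5 from right. Merged: [3, 5]
Compare 6 vs 6: take 6 from left. Merged: [3, 5, 6]
Compare 15 vs 6: take 6 from right. Merged: [3, 5, 6, 6]
Compare 15 vs 7: take 7 from right. Merged: [3, 5, 6, 6, 7]
Append remaining from left: [15]. Merged: [3, 5, 6, 6, 7, 15]

Final merged array: [3, 5, 6, 6, 7, 15]
Total comparisons: 5

The merged array is [3, 5, 6, 6, 7, 15], requiring 5 comparisons. The merge step runs in O(n) time where n is the total number of elements.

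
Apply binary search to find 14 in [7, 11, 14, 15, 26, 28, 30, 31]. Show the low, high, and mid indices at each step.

Binary search for 14 in [7, 11, 14, 15, 26, 28, 30, 31]:

lo=0, hi=7, mid=3, arr[mid]=15 -> 15 > 14, search left half
lo=0, hi=2, mid=1, arr[mid]=11 -> 11 < 14, search right half
lo=2, hi=2, mid=2, arr[mid]=14 -> Found target at index 2!

Binary search finds 14 at index 2 after 3 comparisons. The search repeatedly halves the search space by comparing with the middle element.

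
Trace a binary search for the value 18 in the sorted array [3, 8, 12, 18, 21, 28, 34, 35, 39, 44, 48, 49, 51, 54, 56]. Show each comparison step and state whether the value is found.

Binary search for 18 in [3, 8, 12, 18, 21, 28, 34, 35, 39, 44, 48, 49, 51, 54, 56]:

lo=0, hi=14, mid=7, arr[mid]=35 -> 35 > 18, search left half
lo=0, hi=6, mid=3, arr[mid]=18 -> Found target at index 3!

Binary search finds 18 at index 3 after 2 comparisons. The search repeatedly halves the search space by comparing with the middle element.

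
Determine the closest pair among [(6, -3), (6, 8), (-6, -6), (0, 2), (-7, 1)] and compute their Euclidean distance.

Computing all pairwise distances among 5 points:

d((6, -3), (6, 8)) = 11.0
d((6, -3), (-6, -6)) = 12.3693
d((6, -3), (0, 2)) = 7.8102
d((6, -3), (-7, 1)) = 13.6015
d((6, 8), (-6, -6)) = 18.4391
d((6, 8), (0, 2)) = 8.4853
d((6, 8), (-7, 1)) = 14.7648
d((-6, -6), (0, 2)) = 10.0
d((-6, -6), (-7, 1)) = 7.0711 <-- minimum
d((0, 2), (-7, 1)) = 7.0711 <-- minimum

Minimum distance: 7.0711 (tie among 2 pairs: (-6, -6) and (-7, 1); (0, 2) and (-7, 1))

The minimum Euclidean distance is 7.0711. There is a tie: 2 pairs achieve this minimum — (-6, -6) and (-7, 1); (0, 2) and (-7, 1). Any of these is a valid closest pair. For 5 points, brute-force pairwise comparison is shown above. For large n, the divide-and-conquer algorithm (sort by x, recurse on halves, check the dividing strip) achieves O(n log n).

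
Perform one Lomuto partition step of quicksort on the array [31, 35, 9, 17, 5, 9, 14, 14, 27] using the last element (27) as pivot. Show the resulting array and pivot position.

Lomuto partition with pivot = 27:

Initial array: [31, 35, 9, 17, 5, 9, 14, 14, 27]

arr[0]=31 > 27: no swap
arr[1]=35 > 27: no swap
arr[2]=9 <= 27: swap with position 0, array becomes [9, 35, 31, 17, 5, 9, 14, 14, 27]
arr[3]=17 <= 27: swap with position 1, array becomes [9, 17, 31, 35, 5, 9, 14, 14, 27]
arr[4]=5 <= 27: swap with position 2, array becomes [9, 17, 5, 35, 31, 9, 14, 14, 27]
arr[5]=9 <= 27: swap with position 3, array becomes [9, 17, 5, 9, 31, 35, 14, 14, 27]
arr[6]=14 <= 27: swap with position 4, array becomes [9, 17, 5, 9, 14, 35, 31, 14, 27]
arr[7]=14 <= 27: swap with position 5, array becomes [9, 17, 5, 9, 14, 14, 31, 35, 27]

Place pivot at position 6: [9, 17, 5, 9, 14, 14, 27, 35, 31]
Pivot position: 6

After partitioning with pivot 27, the array becomes [9, 17, 5, 9, 14, 14, 27, 35, 31]. The pivot is placed at index 6. All elements to the left of the pivot are <= 27, and all elements to the right are > 27.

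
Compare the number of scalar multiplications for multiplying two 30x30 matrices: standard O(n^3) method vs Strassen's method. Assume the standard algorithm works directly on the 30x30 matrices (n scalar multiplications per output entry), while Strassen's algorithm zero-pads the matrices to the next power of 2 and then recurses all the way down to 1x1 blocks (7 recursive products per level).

Matrix multiplication for 30x30 matrices:

Strassen's algorithm requires power-of-2 dimensions. Pad 30x30 to 32x32 (next power of 2).

Standard algorithm: 30^3 = 27000 multiplications
Strassen's algorithm: 7^(log2(32)) = 7^5 = 16807 multiplications
Savings: 27000 - 16807 = 10193 multiplications

Standard: 27000 multiplications (30^3). Strassen: 16807 multiplications (7^5, after padding to 32x32). Strassen reduces 8 recursive multiplications to 7 at each level.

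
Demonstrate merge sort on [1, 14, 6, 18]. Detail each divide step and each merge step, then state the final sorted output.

Merge sort trace:

Split: [1, 14, 6, 18] -> [1, 14] and [6, 18]
  Split: [1, 14] -> [1] and [14]
  Merge: [1] + [14] -> [1, 14]
  Split: [6, 18] -> [6] and [18]
  Merge: [6] + [18] -> [6, 18]
Merge: [1, 14] + [6, 18] -> [1, 6, 14, 18]

Final sorted array: [1, 6, 14, 18]

The merge sort proceeds by recursively splitting the array and merging sorted halves.
After all merges, the sorted array is [1, 6, 14, 18].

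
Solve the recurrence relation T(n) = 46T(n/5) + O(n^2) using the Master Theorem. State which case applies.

Master Theorem for T(n) = 46T(n/5) + O(n^2):

a = 46, b = 5, c = 2
log_b(a) = log_5(46) = 2.3789

Case 1: c = 2 < log_5(46) = 2.3789
T(n) = O(n^(log_5 46))

For T(n) = 46T(n/5) + O(n^2): log_5(46) = 2.3789. This is Case 1 of the Master Theorem (c < log_b(a), work dominated by leaves), giving O(n^(log_5 46)).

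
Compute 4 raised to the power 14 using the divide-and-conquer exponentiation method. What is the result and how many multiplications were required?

Computing 4^14 by squaring (build up from 4^1; each line after the first costs one multiplication):

4^1 = 4
4^2 = (4^1)^2 = 4^2 = 16
4^3 = 4 * 4^2 = 4 * 16 = 64
4^6 = (4^3)^2 = 64^2 = 4096
4^7 = 4 * 4^6 = 4 * 4096 = 16384
4^14 = (4^7)^2 = 16384^2 = 268435456

Result: 268435456
Multiplications needed: 5 (5 lines after 4^1)

4^14 = 268435456. Using exponentiation by squaring, this requires 5 multiplications. The key idea: if the exponent is even, square the half-power; if odd, multiply by the base once.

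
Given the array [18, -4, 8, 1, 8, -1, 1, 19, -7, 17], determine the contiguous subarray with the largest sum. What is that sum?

Using Kadane's algorithm on [18, -4, 8, 1, 8, -1, 1, 19, -7, 17]:

Scanning through the array:
Position 1 (value -4): max_ending_here = 14, max_so_far = 18
Position 2 (value 8): max_ending_here = 22, max_so_far = 22
Position 3 (value 1): max_ending_here = 23, max_so_far = 23
Position 4 (value 8): max_ending_here = 31, max_so_far = 31
Position 5 (value -1): max_ending_here = 30, max_so_far = 31
Position 6 (value 1): max_ending_here = 31, max_so_far = 31
Position 7 (value 19): max_ending_here = 50, max_so_far = 50
Position 8 (value -7): max_ending_here = 43, max_so_far = 50
Position 9 (value 17): max_ending_here = 60, max_so_far = 60

Maximum subarray: [18, -4, 8, 1, 8, -1, 1, 19, -7, 17]
Maximum sum: 60

The maximum subarray is [18, -4, 8, 1, 8, -1, 1, 19, -7, 17] with sum 60. This subarray runs from index 0 to index 9.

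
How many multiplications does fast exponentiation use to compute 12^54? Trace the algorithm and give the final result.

Computing 12^54 by squaring (build up from 12^1; each line after the first costs one multiplication):

12^1 = 12
12^2 = (12^1)^2 = 12^2 = 144
12^3 = 12 * 12^2 = 12 * 144 = 1728
12^6 = (12^3)^2 = 1728^2 = 2985984
12^12 = (12^6)^2 = 2985984^2 = 8916100448256
12^13 = 12 * 12^12 = 12 * 8916100448256 = 106993205379072
12^26 = (12^13)^2 = 106993205379072^2 = 11447545997288281555215581184
12^27 = 12 * 12^26 = 12 * 11447545997288281555215581184 = 137370551967459378662586974208
12^54 = (12^27)^2 = 137370551967459378662586974208^2 = 18870668547844457769972080826950345531368943638112857227264

Result: 18870668547844457769972080826950345531368943638112857227264
Multiplications needed: 8 (8 lines after 12^1)

12^54 = 18870668547844457769972080826950345531368943638112857227264. Using exponentiation by squaring, this requires 8 multiplications. The key idea: if the exponent is even, square the half-power; if odd, multiply by the base once.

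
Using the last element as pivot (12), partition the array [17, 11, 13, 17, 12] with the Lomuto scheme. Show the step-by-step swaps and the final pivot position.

Lomuto partition with pivot = 12:

Initial array: [17, 11, 13, 17, 12]

arr[0]=17 > 12: no swap
arr[1]=11 <= 12: swap with position 0, array becomes [11, 17, 13, 17, 12]
arr[2]=13 > 12: no swap
arr[3]=17 > 12: no swap

Place pivot at position 1: [11, 12, 13, 17, 17]
Pivot position: 1

After partitioning with pivot 12, the array becomes [11, 12, 13, 17, 17]. The pivot is placed at index 1. All elements to the left of the pivot are <= 12, and all elements to the right are > 12.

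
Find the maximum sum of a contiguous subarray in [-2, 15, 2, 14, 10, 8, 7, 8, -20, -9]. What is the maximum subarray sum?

Using Kadane's algorithm on [-2, 15, 2, 14, 10, 8, 7, 8, -20, -9]:

Scanning through the array:
Position 1 (value 15): max_ending_here = 15, max_so_far = 15
Position 2 (value 2): max_ending_here = 17, max_so_far = 17
Position 3 (value 14): max_ending_here = 31, max_so_far = 31
Position 4 (value 10): max_ending_here = 41, max_so_far = 41
Position 5 (value 8): max_ending_here = 49, max_so_far = 49
Position 6 (value 7): max_ending_here = 56, max_so_far = 56
Position 7 (value 8): max_ending_here = 64, max_so_far = 64
Position 8 (value -20): max_ending_here = 44, max_so_far = 64
Position 9 (value -9): max_ending_here = 35, max_so_far = 64

Maximum subarray: [15, 2, 14, 10, 8, 7, 8]
Maximum sum: 64

The maximum subarray is [15, 2, 14, 10, 8, 7, 8] with sum 64. This subarray runs from index 1 to index 7.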